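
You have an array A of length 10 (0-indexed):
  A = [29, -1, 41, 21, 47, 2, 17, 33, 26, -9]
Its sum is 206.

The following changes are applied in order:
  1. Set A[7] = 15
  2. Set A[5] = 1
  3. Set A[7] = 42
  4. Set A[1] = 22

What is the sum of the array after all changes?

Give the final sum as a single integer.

Answer: 237

Derivation:
Initial sum: 206
Change 1: A[7] 33 -> 15, delta = -18, sum = 188
Change 2: A[5] 2 -> 1, delta = -1, sum = 187
Change 3: A[7] 15 -> 42, delta = 27, sum = 214
Change 4: A[1] -1 -> 22, delta = 23, sum = 237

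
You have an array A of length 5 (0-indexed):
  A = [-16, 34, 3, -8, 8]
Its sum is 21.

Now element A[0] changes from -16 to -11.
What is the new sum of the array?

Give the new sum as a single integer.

Old value at index 0: -16
New value at index 0: -11
Delta = -11 - -16 = 5
New sum = old_sum + delta = 21 + (5) = 26

Answer: 26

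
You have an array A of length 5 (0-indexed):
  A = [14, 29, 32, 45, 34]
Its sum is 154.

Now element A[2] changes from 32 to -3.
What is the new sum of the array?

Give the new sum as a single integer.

Old value at index 2: 32
New value at index 2: -3
Delta = -3 - 32 = -35
New sum = old_sum + delta = 154 + (-35) = 119

Answer: 119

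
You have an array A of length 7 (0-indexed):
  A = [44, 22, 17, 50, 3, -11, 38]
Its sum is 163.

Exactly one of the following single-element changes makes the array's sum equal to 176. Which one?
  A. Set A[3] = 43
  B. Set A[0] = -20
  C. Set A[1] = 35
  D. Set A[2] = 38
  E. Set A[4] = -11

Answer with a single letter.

Option A: A[3] 50->43, delta=-7, new_sum=163+(-7)=156
Option B: A[0] 44->-20, delta=-64, new_sum=163+(-64)=99
Option C: A[1] 22->35, delta=13, new_sum=163+(13)=176 <-- matches target
Option D: A[2] 17->38, delta=21, new_sum=163+(21)=184
Option E: A[4] 3->-11, delta=-14, new_sum=163+(-14)=149

Answer: C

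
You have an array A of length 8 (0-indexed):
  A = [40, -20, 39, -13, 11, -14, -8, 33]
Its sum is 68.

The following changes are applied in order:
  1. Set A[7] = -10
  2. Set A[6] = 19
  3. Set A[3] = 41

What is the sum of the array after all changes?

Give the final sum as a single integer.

Answer: 106

Derivation:
Initial sum: 68
Change 1: A[7] 33 -> -10, delta = -43, sum = 25
Change 2: A[6] -8 -> 19, delta = 27, sum = 52
Change 3: A[3] -13 -> 41, delta = 54, sum = 106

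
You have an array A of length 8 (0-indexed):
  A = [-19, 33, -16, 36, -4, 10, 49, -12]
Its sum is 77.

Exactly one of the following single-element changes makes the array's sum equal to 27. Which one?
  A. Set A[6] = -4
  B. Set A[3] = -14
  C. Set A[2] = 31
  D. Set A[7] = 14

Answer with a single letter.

Option A: A[6] 49->-4, delta=-53, new_sum=77+(-53)=24
Option B: A[3] 36->-14, delta=-50, new_sum=77+(-50)=27 <-- matches target
Option C: A[2] -16->31, delta=47, new_sum=77+(47)=124
Option D: A[7] -12->14, delta=26, new_sum=77+(26)=103

Answer: B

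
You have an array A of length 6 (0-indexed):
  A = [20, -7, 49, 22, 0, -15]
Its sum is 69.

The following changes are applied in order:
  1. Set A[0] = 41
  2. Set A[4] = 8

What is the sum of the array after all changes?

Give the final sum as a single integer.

Initial sum: 69
Change 1: A[0] 20 -> 41, delta = 21, sum = 90
Change 2: A[4] 0 -> 8, delta = 8, sum = 98

Answer: 98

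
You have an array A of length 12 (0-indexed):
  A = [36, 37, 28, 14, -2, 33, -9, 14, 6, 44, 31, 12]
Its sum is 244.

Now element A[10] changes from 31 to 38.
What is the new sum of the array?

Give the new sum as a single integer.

Old value at index 10: 31
New value at index 10: 38
Delta = 38 - 31 = 7
New sum = old_sum + delta = 244 + (7) = 251

Answer: 251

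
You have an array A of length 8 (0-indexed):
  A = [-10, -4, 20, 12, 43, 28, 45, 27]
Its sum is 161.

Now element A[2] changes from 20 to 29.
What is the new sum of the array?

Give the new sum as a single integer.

Old value at index 2: 20
New value at index 2: 29
Delta = 29 - 20 = 9
New sum = old_sum + delta = 161 + (9) = 170

Answer: 170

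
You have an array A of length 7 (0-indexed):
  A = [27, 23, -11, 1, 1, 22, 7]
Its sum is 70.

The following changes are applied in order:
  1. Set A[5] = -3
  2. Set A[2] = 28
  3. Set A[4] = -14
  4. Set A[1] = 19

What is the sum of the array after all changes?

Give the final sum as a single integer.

Initial sum: 70
Change 1: A[5] 22 -> -3, delta = -25, sum = 45
Change 2: A[2] -11 -> 28, delta = 39, sum = 84
Change 3: A[4] 1 -> -14, delta = -15, sum = 69
Change 4: A[1] 23 -> 19, delta = -4, sum = 65

Answer: 65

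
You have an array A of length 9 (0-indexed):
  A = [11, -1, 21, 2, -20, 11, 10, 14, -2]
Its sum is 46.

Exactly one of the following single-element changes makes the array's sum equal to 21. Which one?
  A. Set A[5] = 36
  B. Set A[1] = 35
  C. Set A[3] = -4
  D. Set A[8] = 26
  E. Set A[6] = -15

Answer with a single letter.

Option A: A[5] 11->36, delta=25, new_sum=46+(25)=71
Option B: A[1] -1->35, delta=36, new_sum=46+(36)=82
Option C: A[3] 2->-4, delta=-6, new_sum=46+(-6)=40
Option D: A[8] -2->26, delta=28, new_sum=46+(28)=74
Option E: A[6] 10->-15, delta=-25, new_sum=46+(-25)=21 <-- matches target

Answer: E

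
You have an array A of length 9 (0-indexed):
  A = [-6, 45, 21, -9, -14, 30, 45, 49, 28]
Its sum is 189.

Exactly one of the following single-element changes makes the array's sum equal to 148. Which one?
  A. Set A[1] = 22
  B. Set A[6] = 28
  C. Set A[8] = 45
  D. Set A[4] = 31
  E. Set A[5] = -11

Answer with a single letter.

Option A: A[1] 45->22, delta=-23, new_sum=189+(-23)=166
Option B: A[6] 45->28, delta=-17, new_sum=189+(-17)=172
Option C: A[8] 28->45, delta=17, new_sum=189+(17)=206
Option D: A[4] -14->31, delta=45, new_sum=189+(45)=234
Option E: A[5] 30->-11, delta=-41, new_sum=189+(-41)=148 <-- matches target

Answer: E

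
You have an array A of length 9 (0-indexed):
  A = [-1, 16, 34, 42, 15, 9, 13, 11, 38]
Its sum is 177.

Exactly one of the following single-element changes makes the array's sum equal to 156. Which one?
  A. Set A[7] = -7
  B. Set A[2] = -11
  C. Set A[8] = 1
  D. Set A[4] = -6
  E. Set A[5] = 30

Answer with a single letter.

Answer: D

Derivation:
Option A: A[7] 11->-7, delta=-18, new_sum=177+(-18)=159
Option B: A[2] 34->-11, delta=-45, new_sum=177+(-45)=132
Option C: A[8] 38->1, delta=-37, new_sum=177+(-37)=140
Option D: A[4] 15->-6, delta=-21, new_sum=177+(-21)=156 <-- matches target
Option E: A[5] 9->30, delta=21, new_sum=177+(21)=198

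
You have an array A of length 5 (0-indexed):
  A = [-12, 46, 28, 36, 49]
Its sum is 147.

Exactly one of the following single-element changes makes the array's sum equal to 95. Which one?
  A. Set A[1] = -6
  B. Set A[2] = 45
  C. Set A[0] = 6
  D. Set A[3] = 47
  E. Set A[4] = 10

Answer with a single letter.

Option A: A[1] 46->-6, delta=-52, new_sum=147+(-52)=95 <-- matches target
Option B: A[2] 28->45, delta=17, new_sum=147+(17)=164
Option C: A[0] -12->6, delta=18, new_sum=147+(18)=165
Option D: A[3] 36->47, delta=11, new_sum=147+(11)=158
Option E: A[4] 49->10, delta=-39, new_sum=147+(-39)=108

Answer: A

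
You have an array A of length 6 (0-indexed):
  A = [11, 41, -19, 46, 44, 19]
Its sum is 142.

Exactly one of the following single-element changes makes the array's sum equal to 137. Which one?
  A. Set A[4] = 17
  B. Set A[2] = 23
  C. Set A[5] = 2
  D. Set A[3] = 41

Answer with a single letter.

Option A: A[4] 44->17, delta=-27, new_sum=142+(-27)=115
Option B: A[2] -19->23, delta=42, new_sum=142+(42)=184
Option C: A[5] 19->2, delta=-17, new_sum=142+(-17)=125
Option D: A[3] 46->41, delta=-5, new_sum=142+(-5)=137 <-- matches target

Answer: D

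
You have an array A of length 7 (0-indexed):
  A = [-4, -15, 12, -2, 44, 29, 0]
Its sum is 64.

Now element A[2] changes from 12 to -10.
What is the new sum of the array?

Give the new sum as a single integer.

Old value at index 2: 12
New value at index 2: -10
Delta = -10 - 12 = -22
New sum = old_sum + delta = 64 + (-22) = 42

Answer: 42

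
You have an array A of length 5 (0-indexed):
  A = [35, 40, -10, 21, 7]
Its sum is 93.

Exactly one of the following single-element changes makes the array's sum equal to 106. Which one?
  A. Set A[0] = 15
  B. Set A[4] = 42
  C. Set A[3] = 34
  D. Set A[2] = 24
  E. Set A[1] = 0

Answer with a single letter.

Option A: A[0] 35->15, delta=-20, new_sum=93+(-20)=73
Option B: A[4] 7->42, delta=35, new_sum=93+(35)=128
Option C: A[3] 21->34, delta=13, new_sum=93+(13)=106 <-- matches target
Option D: A[2] -10->24, delta=34, new_sum=93+(34)=127
Option E: A[1] 40->0, delta=-40, new_sum=93+(-40)=53

Answer: C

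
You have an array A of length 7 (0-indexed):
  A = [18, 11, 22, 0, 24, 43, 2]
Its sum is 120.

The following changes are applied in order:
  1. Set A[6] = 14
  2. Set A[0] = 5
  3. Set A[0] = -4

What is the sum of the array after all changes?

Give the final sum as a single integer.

Initial sum: 120
Change 1: A[6] 2 -> 14, delta = 12, sum = 132
Change 2: A[0] 18 -> 5, delta = -13, sum = 119
Change 3: A[0] 5 -> -4, delta = -9, sum = 110

Answer: 110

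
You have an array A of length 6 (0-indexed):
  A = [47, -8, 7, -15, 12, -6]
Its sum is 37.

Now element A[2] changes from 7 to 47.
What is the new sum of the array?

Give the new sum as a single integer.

Old value at index 2: 7
New value at index 2: 47
Delta = 47 - 7 = 40
New sum = old_sum + delta = 37 + (40) = 77

Answer: 77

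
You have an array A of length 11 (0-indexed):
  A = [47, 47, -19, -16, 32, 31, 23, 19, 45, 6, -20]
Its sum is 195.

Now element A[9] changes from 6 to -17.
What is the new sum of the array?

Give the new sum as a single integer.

Answer: 172

Derivation:
Old value at index 9: 6
New value at index 9: -17
Delta = -17 - 6 = -23
New sum = old_sum + delta = 195 + (-23) = 172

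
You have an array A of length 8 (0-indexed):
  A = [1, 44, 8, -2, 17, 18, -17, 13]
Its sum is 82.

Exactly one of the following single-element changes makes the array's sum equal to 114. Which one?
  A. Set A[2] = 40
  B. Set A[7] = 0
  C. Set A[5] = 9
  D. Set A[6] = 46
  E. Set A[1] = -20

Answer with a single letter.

Answer: A

Derivation:
Option A: A[2] 8->40, delta=32, new_sum=82+(32)=114 <-- matches target
Option B: A[7] 13->0, delta=-13, new_sum=82+(-13)=69
Option C: A[5] 18->9, delta=-9, new_sum=82+(-9)=73
Option D: A[6] -17->46, delta=63, new_sum=82+(63)=145
Option E: A[1] 44->-20, delta=-64, new_sum=82+(-64)=18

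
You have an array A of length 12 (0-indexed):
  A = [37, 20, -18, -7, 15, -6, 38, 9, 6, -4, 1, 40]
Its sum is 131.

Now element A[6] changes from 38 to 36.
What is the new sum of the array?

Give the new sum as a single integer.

Old value at index 6: 38
New value at index 6: 36
Delta = 36 - 38 = -2
New sum = old_sum + delta = 131 + (-2) = 129

Answer: 129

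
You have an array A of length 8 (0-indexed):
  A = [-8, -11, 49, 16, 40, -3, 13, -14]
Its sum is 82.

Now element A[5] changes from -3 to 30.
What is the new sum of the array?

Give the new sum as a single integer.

Old value at index 5: -3
New value at index 5: 30
Delta = 30 - -3 = 33
New sum = old_sum + delta = 82 + (33) = 115

Answer: 115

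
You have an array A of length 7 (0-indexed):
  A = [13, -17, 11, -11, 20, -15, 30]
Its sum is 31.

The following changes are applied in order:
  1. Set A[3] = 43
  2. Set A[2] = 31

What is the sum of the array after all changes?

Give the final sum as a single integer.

Answer: 105

Derivation:
Initial sum: 31
Change 1: A[3] -11 -> 43, delta = 54, sum = 85
Change 2: A[2] 11 -> 31, delta = 20, sum = 105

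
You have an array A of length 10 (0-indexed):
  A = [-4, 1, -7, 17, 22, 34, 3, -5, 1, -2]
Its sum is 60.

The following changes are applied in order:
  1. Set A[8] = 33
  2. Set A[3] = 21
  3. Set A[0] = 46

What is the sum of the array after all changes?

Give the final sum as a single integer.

Answer: 146

Derivation:
Initial sum: 60
Change 1: A[8] 1 -> 33, delta = 32, sum = 92
Change 2: A[3] 17 -> 21, delta = 4, sum = 96
Change 3: A[0] -4 -> 46, delta = 50, sum = 146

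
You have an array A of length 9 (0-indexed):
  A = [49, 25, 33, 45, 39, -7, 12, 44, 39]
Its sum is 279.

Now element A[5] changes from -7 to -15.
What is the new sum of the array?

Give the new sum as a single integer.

Old value at index 5: -7
New value at index 5: -15
Delta = -15 - -7 = -8
New sum = old_sum + delta = 279 + (-8) = 271

Answer: 271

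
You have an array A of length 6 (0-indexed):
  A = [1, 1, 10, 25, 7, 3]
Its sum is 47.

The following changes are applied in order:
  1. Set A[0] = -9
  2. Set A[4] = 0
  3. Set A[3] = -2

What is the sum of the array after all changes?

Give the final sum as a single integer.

Answer: 3

Derivation:
Initial sum: 47
Change 1: A[0] 1 -> -9, delta = -10, sum = 37
Change 2: A[4] 7 -> 0, delta = -7, sum = 30
Change 3: A[3] 25 -> -2, delta = -27, sum = 3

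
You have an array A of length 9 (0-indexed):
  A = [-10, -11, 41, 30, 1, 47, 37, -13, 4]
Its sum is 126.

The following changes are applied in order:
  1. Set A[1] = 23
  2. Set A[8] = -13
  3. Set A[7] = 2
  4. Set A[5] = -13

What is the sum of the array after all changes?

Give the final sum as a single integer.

Answer: 98

Derivation:
Initial sum: 126
Change 1: A[1] -11 -> 23, delta = 34, sum = 160
Change 2: A[8] 4 -> -13, delta = -17, sum = 143
Change 3: A[7] -13 -> 2, delta = 15, sum = 158
Change 4: A[5] 47 -> -13, delta = -60, sum = 98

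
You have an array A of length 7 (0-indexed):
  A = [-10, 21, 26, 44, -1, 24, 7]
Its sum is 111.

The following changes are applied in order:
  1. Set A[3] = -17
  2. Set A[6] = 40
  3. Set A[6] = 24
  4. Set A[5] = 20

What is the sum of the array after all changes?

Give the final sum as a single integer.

Answer: 63

Derivation:
Initial sum: 111
Change 1: A[3] 44 -> -17, delta = -61, sum = 50
Change 2: A[6] 7 -> 40, delta = 33, sum = 83
Change 3: A[6] 40 -> 24, delta = -16, sum = 67
Change 4: A[5] 24 -> 20, delta = -4, sum = 63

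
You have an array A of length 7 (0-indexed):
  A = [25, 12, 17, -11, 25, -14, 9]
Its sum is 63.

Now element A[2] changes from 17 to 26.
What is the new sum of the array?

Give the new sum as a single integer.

Old value at index 2: 17
New value at index 2: 26
Delta = 26 - 17 = 9
New sum = old_sum + delta = 63 + (9) = 72

Answer: 72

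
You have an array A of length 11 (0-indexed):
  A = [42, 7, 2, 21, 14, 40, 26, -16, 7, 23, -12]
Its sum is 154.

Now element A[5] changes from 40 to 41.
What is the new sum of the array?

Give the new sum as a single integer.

Old value at index 5: 40
New value at index 5: 41
Delta = 41 - 40 = 1
New sum = old_sum + delta = 154 + (1) = 155

Answer: 155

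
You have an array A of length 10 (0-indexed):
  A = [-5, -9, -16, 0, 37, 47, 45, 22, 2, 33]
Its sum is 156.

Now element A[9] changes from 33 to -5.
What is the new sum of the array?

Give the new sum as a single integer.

Old value at index 9: 33
New value at index 9: -5
Delta = -5 - 33 = -38
New sum = old_sum + delta = 156 + (-38) = 118

Answer: 118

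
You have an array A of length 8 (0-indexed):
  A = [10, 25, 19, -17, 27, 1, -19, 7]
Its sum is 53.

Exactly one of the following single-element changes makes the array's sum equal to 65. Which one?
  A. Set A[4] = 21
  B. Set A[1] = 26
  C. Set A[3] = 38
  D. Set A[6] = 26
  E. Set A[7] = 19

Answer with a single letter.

Answer: E

Derivation:
Option A: A[4] 27->21, delta=-6, new_sum=53+(-6)=47
Option B: A[1] 25->26, delta=1, new_sum=53+(1)=54
Option C: A[3] -17->38, delta=55, new_sum=53+(55)=108
Option D: A[6] -19->26, delta=45, new_sum=53+(45)=98
Option E: A[7] 7->19, delta=12, new_sum=53+(12)=65 <-- matches target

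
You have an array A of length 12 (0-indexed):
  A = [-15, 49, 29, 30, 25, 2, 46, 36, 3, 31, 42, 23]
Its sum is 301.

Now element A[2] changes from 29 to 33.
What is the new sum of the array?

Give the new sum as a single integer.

Old value at index 2: 29
New value at index 2: 33
Delta = 33 - 29 = 4
New sum = old_sum + delta = 301 + (4) = 305

Answer: 305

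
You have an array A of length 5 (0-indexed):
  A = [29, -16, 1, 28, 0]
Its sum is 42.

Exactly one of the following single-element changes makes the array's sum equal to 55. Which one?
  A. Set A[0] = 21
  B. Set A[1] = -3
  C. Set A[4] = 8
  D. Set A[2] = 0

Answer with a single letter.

Answer: B

Derivation:
Option A: A[0] 29->21, delta=-8, new_sum=42+(-8)=34
Option B: A[1] -16->-3, delta=13, new_sum=42+(13)=55 <-- matches target
Option C: A[4] 0->8, delta=8, new_sum=42+(8)=50
Option D: A[2] 1->0, delta=-1, new_sum=42+(-1)=41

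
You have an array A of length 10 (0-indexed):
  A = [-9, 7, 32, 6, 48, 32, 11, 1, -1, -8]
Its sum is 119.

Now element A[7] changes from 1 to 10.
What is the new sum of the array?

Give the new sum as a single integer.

Old value at index 7: 1
New value at index 7: 10
Delta = 10 - 1 = 9
New sum = old_sum + delta = 119 + (9) = 128

Answer: 128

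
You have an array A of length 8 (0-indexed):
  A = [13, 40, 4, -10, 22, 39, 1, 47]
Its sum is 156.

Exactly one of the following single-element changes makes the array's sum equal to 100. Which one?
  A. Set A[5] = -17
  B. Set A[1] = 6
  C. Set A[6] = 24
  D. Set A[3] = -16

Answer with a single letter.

Answer: A

Derivation:
Option A: A[5] 39->-17, delta=-56, new_sum=156+(-56)=100 <-- matches target
Option B: A[1] 40->6, delta=-34, new_sum=156+(-34)=122
Option C: A[6] 1->24, delta=23, new_sum=156+(23)=179
Option D: A[3] -10->-16, delta=-6, new_sum=156+(-6)=150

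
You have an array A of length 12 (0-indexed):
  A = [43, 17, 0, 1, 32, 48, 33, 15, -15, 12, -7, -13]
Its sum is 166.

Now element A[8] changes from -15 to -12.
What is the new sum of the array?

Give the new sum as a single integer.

Answer: 169

Derivation:
Old value at index 8: -15
New value at index 8: -12
Delta = -12 - -15 = 3
New sum = old_sum + delta = 166 + (3) = 169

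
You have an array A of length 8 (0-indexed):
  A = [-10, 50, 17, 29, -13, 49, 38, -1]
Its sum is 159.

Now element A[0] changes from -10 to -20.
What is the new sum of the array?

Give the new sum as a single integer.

Answer: 149

Derivation:
Old value at index 0: -10
New value at index 0: -20
Delta = -20 - -10 = -10
New sum = old_sum + delta = 159 + (-10) = 149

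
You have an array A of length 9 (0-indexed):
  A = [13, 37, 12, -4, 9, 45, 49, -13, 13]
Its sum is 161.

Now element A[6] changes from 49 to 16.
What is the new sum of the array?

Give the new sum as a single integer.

Old value at index 6: 49
New value at index 6: 16
Delta = 16 - 49 = -33
New sum = old_sum + delta = 161 + (-33) = 128

Answer: 128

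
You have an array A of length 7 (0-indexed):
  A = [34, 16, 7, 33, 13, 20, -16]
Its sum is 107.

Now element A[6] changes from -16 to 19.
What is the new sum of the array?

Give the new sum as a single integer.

Old value at index 6: -16
New value at index 6: 19
Delta = 19 - -16 = 35
New sum = old_sum + delta = 107 + (35) = 142

Answer: 142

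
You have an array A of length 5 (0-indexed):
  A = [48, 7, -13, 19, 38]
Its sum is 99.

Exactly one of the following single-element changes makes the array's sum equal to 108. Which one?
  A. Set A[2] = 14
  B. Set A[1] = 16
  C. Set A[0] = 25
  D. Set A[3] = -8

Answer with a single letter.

Option A: A[2] -13->14, delta=27, new_sum=99+(27)=126
Option B: A[1] 7->16, delta=9, new_sum=99+(9)=108 <-- matches target
Option C: A[0] 48->25, delta=-23, new_sum=99+(-23)=76
Option D: A[3] 19->-8, delta=-27, new_sum=99+(-27)=72

Answer: B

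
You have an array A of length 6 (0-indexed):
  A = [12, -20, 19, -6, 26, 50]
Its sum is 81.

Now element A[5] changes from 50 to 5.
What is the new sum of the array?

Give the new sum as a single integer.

Old value at index 5: 50
New value at index 5: 5
Delta = 5 - 50 = -45
New sum = old_sum + delta = 81 + (-45) = 36

Answer: 36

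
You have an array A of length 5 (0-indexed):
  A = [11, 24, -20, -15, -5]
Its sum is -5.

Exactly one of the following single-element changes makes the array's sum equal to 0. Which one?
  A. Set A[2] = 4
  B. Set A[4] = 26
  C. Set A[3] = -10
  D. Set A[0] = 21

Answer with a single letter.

Option A: A[2] -20->4, delta=24, new_sum=-5+(24)=19
Option B: A[4] -5->26, delta=31, new_sum=-5+(31)=26
Option C: A[3] -15->-10, delta=5, new_sum=-5+(5)=0 <-- matches target
Option D: A[0] 11->21, delta=10, new_sum=-5+(10)=5

Answer: C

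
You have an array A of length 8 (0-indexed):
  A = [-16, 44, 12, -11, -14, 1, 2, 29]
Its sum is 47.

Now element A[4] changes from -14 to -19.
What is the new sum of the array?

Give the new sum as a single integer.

Old value at index 4: -14
New value at index 4: -19
Delta = -19 - -14 = -5
New sum = old_sum + delta = 47 + (-5) = 42

Answer: 42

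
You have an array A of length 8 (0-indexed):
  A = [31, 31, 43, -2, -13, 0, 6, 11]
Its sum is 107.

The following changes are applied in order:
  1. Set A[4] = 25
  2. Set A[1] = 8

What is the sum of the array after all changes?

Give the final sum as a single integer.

Answer: 122

Derivation:
Initial sum: 107
Change 1: A[4] -13 -> 25, delta = 38, sum = 145
Change 2: A[1] 31 -> 8, delta = -23, sum = 122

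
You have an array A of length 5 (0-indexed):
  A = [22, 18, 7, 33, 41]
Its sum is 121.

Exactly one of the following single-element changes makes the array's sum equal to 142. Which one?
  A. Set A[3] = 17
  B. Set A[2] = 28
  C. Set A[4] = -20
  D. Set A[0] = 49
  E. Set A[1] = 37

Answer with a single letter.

Answer: B

Derivation:
Option A: A[3] 33->17, delta=-16, new_sum=121+(-16)=105
Option B: A[2] 7->28, delta=21, new_sum=121+(21)=142 <-- matches target
Option C: A[4] 41->-20, delta=-61, new_sum=121+(-61)=60
Option D: A[0] 22->49, delta=27, new_sum=121+(27)=148
Option E: A[1] 18->37, delta=19, new_sum=121+(19)=140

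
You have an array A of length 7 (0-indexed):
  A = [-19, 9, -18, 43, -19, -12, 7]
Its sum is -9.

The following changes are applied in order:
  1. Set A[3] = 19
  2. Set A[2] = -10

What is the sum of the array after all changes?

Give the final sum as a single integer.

Answer: -25

Derivation:
Initial sum: -9
Change 1: A[3] 43 -> 19, delta = -24, sum = -33
Change 2: A[2] -18 -> -10, delta = 8, sum = -25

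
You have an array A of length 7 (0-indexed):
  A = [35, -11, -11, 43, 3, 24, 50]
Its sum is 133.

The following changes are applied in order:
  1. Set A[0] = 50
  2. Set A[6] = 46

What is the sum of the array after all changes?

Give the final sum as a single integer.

Initial sum: 133
Change 1: A[0] 35 -> 50, delta = 15, sum = 148
Change 2: A[6] 50 -> 46, delta = -4, sum = 144

Answer: 144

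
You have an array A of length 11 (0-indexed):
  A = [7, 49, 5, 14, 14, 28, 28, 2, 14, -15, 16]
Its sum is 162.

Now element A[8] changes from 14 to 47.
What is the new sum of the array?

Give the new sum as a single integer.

Answer: 195

Derivation:
Old value at index 8: 14
New value at index 8: 47
Delta = 47 - 14 = 33
New sum = old_sum + delta = 162 + (33) = 195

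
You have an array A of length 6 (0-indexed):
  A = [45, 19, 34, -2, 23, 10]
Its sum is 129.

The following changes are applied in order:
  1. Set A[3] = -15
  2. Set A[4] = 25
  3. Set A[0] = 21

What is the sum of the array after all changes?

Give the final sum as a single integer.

Initial sum: 129
Change 1: A[3] -2 -> -15, delta = -13, sum = 116
Change 2: A[4] 23 -> 25, delta = 2, sum = 118
Change 3: A[0] 45 -> 21, delta = -24, sum = 94

Answer: 94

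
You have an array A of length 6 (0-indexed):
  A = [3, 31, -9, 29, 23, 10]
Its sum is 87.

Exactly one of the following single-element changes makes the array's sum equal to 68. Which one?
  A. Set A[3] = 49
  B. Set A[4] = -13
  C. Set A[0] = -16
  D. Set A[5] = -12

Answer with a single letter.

Answer: C

Derivation:
Option A: A[3] 29->49, delta=20, new_sum=87+(20)=107
Option B: A[4] 23->-13, delta=-36, new_sum=87+(-36)=51
Option C: A[0] 3->-16, delta=-19, new_sum=87+(-19)=68 <-- matches target
Option D: A[5] 10->-12, delta=-22, new_sum=87+(-22)=65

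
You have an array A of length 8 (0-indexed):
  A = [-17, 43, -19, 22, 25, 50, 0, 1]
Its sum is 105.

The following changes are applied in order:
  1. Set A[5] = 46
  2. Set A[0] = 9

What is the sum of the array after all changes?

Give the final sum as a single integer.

Initial sum: 105
Change 1: A[5] 50 -> 46, delta = -4, sum = 101
Change 2: A[0] -17 -> 9, delta = 26, sum = 127

Answer: 127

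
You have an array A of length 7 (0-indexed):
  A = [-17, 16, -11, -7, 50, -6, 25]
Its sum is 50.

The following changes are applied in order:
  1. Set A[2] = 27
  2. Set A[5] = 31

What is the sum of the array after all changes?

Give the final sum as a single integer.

Answer: 125

Derivation:
Initial sum: 50
Change 1: A[2] -11 -> 27, delta = 38, sum = 88
Change 2: A[5] -6 -> 31, delta = 37, sum = 125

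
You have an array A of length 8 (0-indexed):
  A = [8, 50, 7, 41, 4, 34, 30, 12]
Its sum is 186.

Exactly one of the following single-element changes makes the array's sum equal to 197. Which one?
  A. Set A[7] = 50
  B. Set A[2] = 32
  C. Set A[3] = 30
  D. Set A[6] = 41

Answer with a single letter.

Answer: D

Derivation:
Option A: A[7] 12->50, delta=38, new_sum=186+(38)=224
Option B: A[2] 7->32, delta=25, new_sum=186+(25)=211
Option C: A[3] 41->30, delta=-11, new_sum=186+(-11)=175
Option D: A[6] 30->41, delta=11, new_sum=186+(11)=197 <-- matches target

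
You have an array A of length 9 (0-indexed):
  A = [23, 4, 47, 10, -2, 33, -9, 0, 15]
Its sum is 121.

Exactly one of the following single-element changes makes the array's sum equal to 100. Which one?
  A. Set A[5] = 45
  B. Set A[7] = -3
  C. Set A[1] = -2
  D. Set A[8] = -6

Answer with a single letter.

Answer: D

Derivation:
Option A: A[5] 33->45, delta=12, new_sum=121+(12)=133
Option B: A[7] 0->-3, delta=-3, new_sum=121+(-3)=118
Option C: A[1] 4->-2, delta=-6, new_sum=121+(-6)=115
Option D: A[8] 15->-6, delta=-21, new_sum=121+(-21)=100 <-- matches target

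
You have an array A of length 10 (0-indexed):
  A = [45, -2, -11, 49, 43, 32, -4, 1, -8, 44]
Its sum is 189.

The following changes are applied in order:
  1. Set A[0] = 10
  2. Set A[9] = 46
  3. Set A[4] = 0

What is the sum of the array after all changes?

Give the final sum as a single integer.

Initial sum: 189
Change 1: A[0] 45 -> 10, delta = -35, sum = 154
Change 2: A[9] 44 -> 46, delta = 2, sum = 156
Change 3: A[4] 43 -> 0, delta = -43, sum = 113

Answer: 113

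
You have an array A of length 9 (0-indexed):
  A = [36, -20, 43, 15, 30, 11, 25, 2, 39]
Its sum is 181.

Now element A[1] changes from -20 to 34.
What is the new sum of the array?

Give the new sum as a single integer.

Old value at index 1: -20
New value at index 1: 34
Delta = 34 - -20 = 54
New sum = old_sum + delta = 181 + (54) = 235

Answer: 235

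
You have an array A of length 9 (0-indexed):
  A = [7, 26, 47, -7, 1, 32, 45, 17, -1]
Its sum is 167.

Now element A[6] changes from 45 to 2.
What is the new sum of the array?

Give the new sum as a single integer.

Answer: 124

Derivation:
Old value at index 6: 45
New value at index 6: 2
Delta = 2 - 45 = -43
New sum = old_sum + delta = 167 + (-43) = 124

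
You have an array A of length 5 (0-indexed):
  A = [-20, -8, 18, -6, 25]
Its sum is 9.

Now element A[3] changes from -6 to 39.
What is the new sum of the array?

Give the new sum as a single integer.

Answer: 54

Derivation:
Old value at index 3: -6
New value at index 3: 39
Delta = 39 - -6 = 45
New sum = old_sum + delta = 9 + (45) = 54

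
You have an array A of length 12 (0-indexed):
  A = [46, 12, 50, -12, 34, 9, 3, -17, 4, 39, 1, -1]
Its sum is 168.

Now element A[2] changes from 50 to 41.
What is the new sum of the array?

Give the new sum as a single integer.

Old value at index 2: 50
New value at index 2: 41
Delta = 41 - 50 = -9
New sum = old_sum + delta = 168 + (-9) = 159

Answer: 159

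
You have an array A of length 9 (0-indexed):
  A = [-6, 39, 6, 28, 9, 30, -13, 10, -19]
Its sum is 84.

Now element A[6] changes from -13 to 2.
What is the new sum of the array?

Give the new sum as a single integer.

Answer: 99

Derivation:
Old value at index 6: -13
New value at index 6: 2
Delta = 2 - -13 = 15
New sum = old_sum + delta = 84 + (15) = 99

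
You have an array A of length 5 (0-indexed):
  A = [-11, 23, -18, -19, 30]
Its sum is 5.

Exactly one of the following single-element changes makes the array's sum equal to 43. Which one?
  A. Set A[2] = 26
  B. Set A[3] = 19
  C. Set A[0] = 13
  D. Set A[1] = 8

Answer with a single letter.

Answer: B

Derivation:
Option A: A[2] -18->26, delta=44, new_sum=5+(44)=49
Option B: A[3] -19->19, delta=38, new_sum=5+(38)=43 <-- matches target
Option C: A[0] -11->13, delta=24, new_sum=5+(24)=29
Option D: A[1] 23->8, delta=-15, new_sum=5+(-15)=-10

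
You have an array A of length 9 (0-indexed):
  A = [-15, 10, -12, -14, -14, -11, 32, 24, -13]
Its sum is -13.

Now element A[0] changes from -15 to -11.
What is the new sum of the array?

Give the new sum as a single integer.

Answer: -9

Derivation:
Old value at index 0: -15
New value at index 0: -11
Delta = -11 - -15 = 4
New sum = old_sum + delta = -13 + (4) = -9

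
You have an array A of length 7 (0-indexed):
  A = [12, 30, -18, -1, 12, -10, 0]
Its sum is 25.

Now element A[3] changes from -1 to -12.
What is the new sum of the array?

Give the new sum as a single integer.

Answer: 14

Derivation:
Old value at index 3: -1
New value at index 3: -12
Delta = -12 - -1 = -11
New sum = old_sum + delta = 25 + (-11) = 14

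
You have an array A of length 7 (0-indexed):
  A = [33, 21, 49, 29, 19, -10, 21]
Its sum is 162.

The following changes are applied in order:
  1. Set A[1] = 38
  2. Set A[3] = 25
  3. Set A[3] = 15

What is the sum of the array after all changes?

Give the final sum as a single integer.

Initial sum: 162
Change 1: A[1] 21 -> 38, delta = 17, sum = 179
Change 2: A[3] 29 -> 25, delta = -4, sum = 175
Change 3: A[3] 25 -> 15, delta = -10, sum = 165

Answer: 165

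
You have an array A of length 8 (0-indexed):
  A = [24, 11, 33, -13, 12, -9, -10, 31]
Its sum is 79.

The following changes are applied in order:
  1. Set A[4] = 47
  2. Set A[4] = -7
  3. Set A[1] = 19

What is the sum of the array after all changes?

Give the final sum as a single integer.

Answer: 68

Derivation:
Initial sum: 79
Change 1: A[4] 12 -> 47, delta = 35, sum = 114
Change 2: A[4] 47 -> -7, delta = -54, sum = 60
Change 3: A[1] 11 -> 19, delta = 8, sum = 68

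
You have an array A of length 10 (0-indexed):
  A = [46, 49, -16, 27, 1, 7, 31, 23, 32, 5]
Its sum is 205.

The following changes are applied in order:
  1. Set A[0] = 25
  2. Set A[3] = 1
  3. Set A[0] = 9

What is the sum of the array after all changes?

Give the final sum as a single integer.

Answer: 142

Derivation:
Initial sum: 205
Change 1: A[0] 46 -> 25, delta = -21, sum = 184
Change 2: A[3] 27 -> 1, delta = -26, sum = 158
Change 3: A[0] 25 -> 9, delta = -16, sum = 142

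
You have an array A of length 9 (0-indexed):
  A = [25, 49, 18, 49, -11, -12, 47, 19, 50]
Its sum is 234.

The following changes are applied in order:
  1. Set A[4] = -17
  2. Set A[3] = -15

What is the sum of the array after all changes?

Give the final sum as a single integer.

Initial sum: 234
Change 1: A[4] -11 -> -17, delta = -6, sum = 228
Change 2: A[3] 49 -> -15, delta = -64, sum = 164

Answer: 164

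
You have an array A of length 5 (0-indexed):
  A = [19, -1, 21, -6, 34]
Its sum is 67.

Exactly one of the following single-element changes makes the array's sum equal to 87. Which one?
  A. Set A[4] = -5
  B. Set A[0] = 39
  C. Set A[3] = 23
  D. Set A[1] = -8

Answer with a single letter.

Option A: A[4] 34->-5, delta=-39, new_sum=67+(-39)=28
Option B: A[0] 19->39, delta=20, new_sum=67+(20)=87 <-- matches target
Option C: A[3] -6->23, delta=29, new_sum=67+(29)=96
Option D: A[1] -1->-8, delta=-7, new_sum=67+(-7)=60

Answer: B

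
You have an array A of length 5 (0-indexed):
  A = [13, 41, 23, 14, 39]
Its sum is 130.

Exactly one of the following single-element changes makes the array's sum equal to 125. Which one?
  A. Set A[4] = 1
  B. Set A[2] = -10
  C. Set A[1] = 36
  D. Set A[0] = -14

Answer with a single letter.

Answer: C

Derivation:
Option A: A[4] 39->1, delta=-38, new_sum=130+(-38)=92
Option B: A[2] 23->-10, delta=-33, new_sum=130+(-33)=97
Option C: A[1] 41->36, delta=-5, new_sum=130+(-5)=125 <-- matches target
Option D: A[0] 13->-14, delta=-27, new_sum=130+(-27)=103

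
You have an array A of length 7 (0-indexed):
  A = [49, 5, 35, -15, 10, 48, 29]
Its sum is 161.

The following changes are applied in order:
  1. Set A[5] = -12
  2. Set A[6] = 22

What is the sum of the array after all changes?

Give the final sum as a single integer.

Initial sum: 161
Change 1: A[5] 48 -> -12, delta = -60, sum = 101
Change 2: A[6] 29 -> 22, delta = -7, sum = 94

Answer: 94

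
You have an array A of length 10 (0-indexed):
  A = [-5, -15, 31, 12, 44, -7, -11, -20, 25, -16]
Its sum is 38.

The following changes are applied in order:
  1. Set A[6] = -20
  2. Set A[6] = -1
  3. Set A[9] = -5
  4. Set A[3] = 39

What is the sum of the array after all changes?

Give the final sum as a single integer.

Answer: 86

Derivation:
Initial sum: 38
Change 1: A[6] -11 -> -20, delta = -9, sum = 29
Change 2: A[6] -20 -> -1, delta = 19, sum = 48
Change 3: A[9] -16 -> -5, delta = 11, sum = 59
Change 4: A[3] 12 -> 39, delta = 27, sum = 86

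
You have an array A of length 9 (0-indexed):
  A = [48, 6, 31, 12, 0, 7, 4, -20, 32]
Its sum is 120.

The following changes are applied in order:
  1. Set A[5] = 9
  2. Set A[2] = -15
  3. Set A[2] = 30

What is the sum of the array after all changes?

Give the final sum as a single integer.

Initial sum: 120
Change 1: A[5] 7 -> 9, delta = 2, sum = 122
Change 2: A[2] 31 -> -15, delta = -46, sum = 76
Change 3: A[2] -15 -> 30, delta = 45, sum = 121

Answer: 121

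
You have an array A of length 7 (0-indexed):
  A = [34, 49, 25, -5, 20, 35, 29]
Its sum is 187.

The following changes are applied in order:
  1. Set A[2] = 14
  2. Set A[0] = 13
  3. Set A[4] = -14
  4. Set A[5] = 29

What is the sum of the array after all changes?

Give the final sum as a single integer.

Initial sum: 187
Change 1: A[2] 25 -> 14, delta = -11, sum = 176
Change 2: A[0] 34 -> 13, delta = -21, sum = 155
Change 3: A[4] 20 -> -14, delta = -34, sum = 121
Change 4: A[5] 35 -> 29, delta = -6, sum = 115

Answer: 115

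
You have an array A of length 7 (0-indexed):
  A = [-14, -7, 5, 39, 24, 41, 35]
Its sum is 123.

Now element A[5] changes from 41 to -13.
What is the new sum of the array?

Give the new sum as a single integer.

Old value at index 5: 41
New value at index 5: -13
Delta = -13 - 41 = -54
New sum = old_sum + delta = 123 + (-54) = 69

Answer: 69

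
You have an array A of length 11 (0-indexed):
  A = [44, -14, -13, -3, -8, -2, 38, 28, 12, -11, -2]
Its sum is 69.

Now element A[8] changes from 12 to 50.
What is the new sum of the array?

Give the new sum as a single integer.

Old value at index 8: 12
New value at index 8: 50
Delta = 50 - 12 = 38
New sum = old_sum + delta = 69 + (38) = 107

Answer: 107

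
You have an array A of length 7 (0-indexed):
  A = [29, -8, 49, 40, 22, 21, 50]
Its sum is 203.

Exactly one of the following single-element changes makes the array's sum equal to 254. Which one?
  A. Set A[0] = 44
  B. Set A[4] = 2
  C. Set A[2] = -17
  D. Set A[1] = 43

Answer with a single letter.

Answer: D

Derivation:
Option A: A[0] 29->44, delta=15, new_sum=203+(15)=218
Option B: A[4] 22->2, delta=-20, new_sum=203+(-20)=183
Option C: A[2] 49->-17, delta=-66, new_sum=203+(-66)=137
Option D: A[1] -8->43, delta=51, new_sum=203+(51)=254 <-- matches target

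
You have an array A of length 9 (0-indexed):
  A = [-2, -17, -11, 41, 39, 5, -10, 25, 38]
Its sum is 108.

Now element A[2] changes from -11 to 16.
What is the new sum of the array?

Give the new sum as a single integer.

Answer: 135

Derivation:
Old value at index 2: -11
New value at index 2: 16
Delta = 16 - -11 = 27
New sum = old_sum + delta = 108 + (27) = 135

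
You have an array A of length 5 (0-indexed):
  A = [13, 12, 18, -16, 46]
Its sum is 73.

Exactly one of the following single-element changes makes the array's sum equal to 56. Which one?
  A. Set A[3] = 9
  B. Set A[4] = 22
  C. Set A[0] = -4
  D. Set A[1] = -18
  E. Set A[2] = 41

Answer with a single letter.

Answer: C

Derivation:
Option A: A[3] -16->9, delta=25, new_sum=73+(25)=98
Option B: A[4] 46->22, delta=-24, new_sum=73+(-24)=49
Option C: A[0] 13->-4, delta=-17, new_sum=73+(-17)=56 <-- matches target
Option D: A[1] 12->-18, delta=-30, new_sum=73+(-30)=43
Option E: A[2] 18->41, delta=23, new_sum=73+(23)=96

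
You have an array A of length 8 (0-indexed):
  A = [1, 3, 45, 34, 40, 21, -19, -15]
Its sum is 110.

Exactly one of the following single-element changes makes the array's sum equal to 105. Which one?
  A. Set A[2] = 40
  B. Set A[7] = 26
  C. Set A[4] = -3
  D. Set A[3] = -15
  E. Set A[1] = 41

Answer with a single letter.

Option A: A[2] 45->40, delta=-5, new_sum=110+(-5)=105 <-- matches target
Option B: A[7] -15->26, delta=41, new_sum=110+(41)=151
Option C: A[4] 40->-3, delta=-43, new_sum=110+(-43)=67
Option D: A[3] 34->-15, delta=-49, new_sum=110+(-49)=61
Option E: A[1] 3->41, delta=38, new_sum=110+(38)=148

Answer: A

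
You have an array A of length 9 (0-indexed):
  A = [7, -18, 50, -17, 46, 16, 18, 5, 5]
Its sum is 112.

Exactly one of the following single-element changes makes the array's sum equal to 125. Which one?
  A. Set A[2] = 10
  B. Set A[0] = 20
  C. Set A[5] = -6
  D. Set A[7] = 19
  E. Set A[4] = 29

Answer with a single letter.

Option A: A[2] 50->10, delta=-40, new_sum=112+(-40)=72
Option B: A[0] 7->20, delta=13, new_sum=112+(13)=125 <-- matches target
Option C: A[5] 16->-6, delta=-22, new_sum=112+(-22)=90
Option D: A[7] 5->19, delta=14, new_sum=112+(14)=126
Option E: A[4] 46->29, delta=-17, new_sum=112+(-17)=95

Answer: B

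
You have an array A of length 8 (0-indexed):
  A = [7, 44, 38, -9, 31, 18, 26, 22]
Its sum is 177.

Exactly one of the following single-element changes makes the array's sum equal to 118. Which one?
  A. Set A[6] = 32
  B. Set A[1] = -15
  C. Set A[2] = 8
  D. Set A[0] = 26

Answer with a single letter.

Option A: A[6] 26->32, delta=6, new_sum=177+(6)=183
Option B: A[1] 44->-15, delta=-59, new_sum=177+(-59)=118 <-- matches target
Option C: A[2] 38->8, delta=-30, new_sum=177+(-30)=147
Option D: A[0] 7->26, delta=19, new_sum=177+(19)=196

Answer: B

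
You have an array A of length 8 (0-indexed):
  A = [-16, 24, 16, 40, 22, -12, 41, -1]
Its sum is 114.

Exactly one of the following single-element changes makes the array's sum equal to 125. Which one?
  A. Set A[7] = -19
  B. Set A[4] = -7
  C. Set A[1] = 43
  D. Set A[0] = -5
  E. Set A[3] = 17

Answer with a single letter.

Answer: D

Derivation:
Option A: A[7] -1->-19, delta=-18, new_sum=114+(-18)=96
Option B: A[4] 22->-7, delta=-29, new_sum=114+(-29)=85
Option C: A[1] 24->43, delta=19, new_sum=114+(19)=133
Option D: A[0] -16->-5, delta=11, new_sum=114+(11)=125 <-- matches target
Option E: A[3] 40->17, delta=-23, new_sum=114+(-23)=91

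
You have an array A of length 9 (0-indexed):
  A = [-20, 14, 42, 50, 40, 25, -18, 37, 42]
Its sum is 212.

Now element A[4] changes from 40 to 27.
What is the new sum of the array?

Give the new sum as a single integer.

Old value at index 4: 40
New value at index 4: 27
Delta = 27 - 40 = -13
New sum = old_sum + delta = 212 + (-13) = 199

Answer: 199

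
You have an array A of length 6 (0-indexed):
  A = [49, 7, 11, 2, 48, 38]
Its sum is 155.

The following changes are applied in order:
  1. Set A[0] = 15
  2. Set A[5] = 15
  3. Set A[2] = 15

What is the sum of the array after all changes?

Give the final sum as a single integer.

Initial sum: 155
Change 1: A[0] 49 -> 15, delta = -34, sum = 121
Change 2: A[5] 38 -> 15, delta = -23, sum = 98
Change 3: A[2] 11 -> 15, delta = 4, sum = 102

Answer: 102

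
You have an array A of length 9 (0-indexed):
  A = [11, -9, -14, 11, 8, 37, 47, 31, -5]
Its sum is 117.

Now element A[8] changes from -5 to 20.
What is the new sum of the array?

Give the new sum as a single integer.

Old value at index 8: -5
New value at index 8: 20
Delta = 20 - -5 = 25
New sum = old_sum + delta = 117 + (25) = 142

Answer: 142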